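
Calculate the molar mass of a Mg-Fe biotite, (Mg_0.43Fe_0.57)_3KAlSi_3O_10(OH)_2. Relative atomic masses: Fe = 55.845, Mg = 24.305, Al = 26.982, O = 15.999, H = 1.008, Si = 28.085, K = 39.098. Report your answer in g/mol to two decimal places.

M = 1.29·24.305 + 1.71·55.845 + 1·39.098 + 1·26.982 + 3·28.085 + 12·15.999 + 2·1.008

471.19 g/mol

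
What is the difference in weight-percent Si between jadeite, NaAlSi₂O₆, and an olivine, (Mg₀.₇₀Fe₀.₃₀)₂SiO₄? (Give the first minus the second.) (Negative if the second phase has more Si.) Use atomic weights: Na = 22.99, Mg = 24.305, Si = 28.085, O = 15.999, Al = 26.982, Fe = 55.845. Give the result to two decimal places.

10.19 percentage points

M(NaAlSi₂O₆) = 202.136 g/mol, so wt% Si = 56.170/202.136 × 100 = 27.79%.
M((Mg₀.₇₀Fe₀.₃₀)₂SiO₄) = 159.615 g/mol, so wt% Si = 28.085/159.615 × 100 = 17.60%.
27.79 − 17.60 = 10.19 pp.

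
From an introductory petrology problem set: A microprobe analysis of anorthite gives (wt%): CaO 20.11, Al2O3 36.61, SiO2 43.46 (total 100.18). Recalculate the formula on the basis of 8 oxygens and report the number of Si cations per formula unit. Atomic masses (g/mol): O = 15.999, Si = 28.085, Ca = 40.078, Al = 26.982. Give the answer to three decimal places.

2.008 Si apfu

CaO (M=56.077): mol = 0.35861; Ca = 0.35861, O = 0.35861.
Al2O3 (M=101.961): mol = 0.35906; Al = 0.71812, O = 1.07718.
SiO2 (M=60.083): mol = 0.72333; Si = 0.72333, O = 1.44666.
ΣO = 2.88245; factor = 8/ΣO = 2.77542.
Si apfu = 0.72333 × 2.77542 = 2.008.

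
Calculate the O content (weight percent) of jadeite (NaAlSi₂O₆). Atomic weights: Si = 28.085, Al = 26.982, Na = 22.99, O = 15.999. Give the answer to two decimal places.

M(NaAlSi₂O₆) = 202.136 g/mol.
O contributes 6 × 15.999 = 95.994 g per mole.
95.994/202.136 = 0.4749 → 47.49%.

47.49 weight percent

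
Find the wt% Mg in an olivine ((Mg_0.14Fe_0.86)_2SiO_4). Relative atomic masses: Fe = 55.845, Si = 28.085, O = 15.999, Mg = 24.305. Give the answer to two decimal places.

3.49 mass %

M((Mg_0.14Fe_0.86)_2SiO_4) = 194.940 g/mol.
Mg contributes 0.28 × 24.305 = 6.805 g per mole.
6.805/194.940 = 0.0349 → 3.49%.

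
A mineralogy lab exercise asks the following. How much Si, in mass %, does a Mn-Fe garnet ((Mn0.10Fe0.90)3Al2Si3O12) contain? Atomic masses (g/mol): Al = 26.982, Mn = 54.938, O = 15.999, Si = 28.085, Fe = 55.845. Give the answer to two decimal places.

16.94 mass %

M((Mn0.10Fe0.90)3Al2Si3O12) = 497.470 g/mol.
Si contributes 3 × 28.085 = 84.255 g per mole.
84.255/497.470 = 0.1694 → 16.94%.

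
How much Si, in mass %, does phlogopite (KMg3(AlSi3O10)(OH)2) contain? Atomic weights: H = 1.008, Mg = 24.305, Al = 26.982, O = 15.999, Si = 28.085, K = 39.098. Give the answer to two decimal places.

20.19 mass %

Formula mass = 1·39.098 + 3·24.305 + 1·26.982 + 3·28.085 + 12·15.999 + 2·1.008 = 417.254 g/mol, of which 84.255 g is Si.
So Si makes up 84.255/417.254 = 0.2019 of the mass, i.e. 20.19%.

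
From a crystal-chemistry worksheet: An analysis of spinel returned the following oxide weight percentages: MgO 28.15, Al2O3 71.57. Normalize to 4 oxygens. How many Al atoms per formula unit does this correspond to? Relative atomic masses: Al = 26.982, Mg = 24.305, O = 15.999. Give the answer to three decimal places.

2.002 Al apfu

MgO (M=40.304): mol = 0.69844; Mg = 0.69844, O = 0.69844.
Al2O3 (M=101.961): mol = 0.70194; Al = 1.40388, O = 2.10582.
ΣO = 2.80426; factor = 4/ΣO = 1.42640.
Al apfu = 1.40388 × 1.42640 = 2.002.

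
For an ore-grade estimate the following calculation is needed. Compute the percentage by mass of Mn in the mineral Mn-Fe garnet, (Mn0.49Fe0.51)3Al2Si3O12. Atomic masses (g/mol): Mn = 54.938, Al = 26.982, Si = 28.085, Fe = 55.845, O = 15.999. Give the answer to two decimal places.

16.27 weight percent

Formula mass = 1.47×54.938 + 1.53×55.845 + 2×26.982 + 3×28.085 + 12×15.999 = 496.409 g/mol, of which 80.759 g is Mn.
So Mn makes up 80.759/496.409 = 0.1627 of the mass, i.e. 16.27%.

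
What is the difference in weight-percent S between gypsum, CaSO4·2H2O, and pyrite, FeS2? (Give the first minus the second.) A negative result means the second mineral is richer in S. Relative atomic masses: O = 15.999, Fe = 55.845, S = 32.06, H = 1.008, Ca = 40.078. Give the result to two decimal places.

-34.83 percentage points

S in CaSO4·2H2O: molar mass 172.164 g/mol; 1×32.06 = 32.060 g → 18.62 wt%.
S in FeS2: molar mass 119.965 g/mol; 2×32.06 = 64.120 g → 53.45 wt%.
Difference = 18.62 − 53.45 = -34.83 percentage points.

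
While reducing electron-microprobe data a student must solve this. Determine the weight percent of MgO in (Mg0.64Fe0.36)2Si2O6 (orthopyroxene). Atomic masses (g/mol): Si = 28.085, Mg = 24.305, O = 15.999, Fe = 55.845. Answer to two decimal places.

23.08 wt%

Formula mass = 223.483 g/mol.
1.28 Mg → 1.2800 mol MgO per formula unit; M(MgO) = 40.304, so MgO mass = 51.589 g.
51.589/223.483 × 100 = 23.08 wt%.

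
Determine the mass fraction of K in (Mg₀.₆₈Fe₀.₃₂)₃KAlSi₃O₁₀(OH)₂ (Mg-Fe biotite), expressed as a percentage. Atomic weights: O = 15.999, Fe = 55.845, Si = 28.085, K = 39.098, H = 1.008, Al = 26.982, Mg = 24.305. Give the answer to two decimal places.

Formula mass = 2.04*24.305 + 0.96*55.845 + 1*39.098 + 1*26.982 + 3*28.085 + 12*15.999 + 2*1.008 = 447.532 g/mol, of which 39.098 g is K.
So K makes up 39.098/447.532 = 0.0874 of the mass, i.e. 8.74%.

8.74 wt%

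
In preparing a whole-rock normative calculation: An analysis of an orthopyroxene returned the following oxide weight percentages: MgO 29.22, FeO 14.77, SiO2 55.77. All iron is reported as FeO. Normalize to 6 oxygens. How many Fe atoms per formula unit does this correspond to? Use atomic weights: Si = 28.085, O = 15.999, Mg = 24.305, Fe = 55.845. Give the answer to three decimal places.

0.443 Fe apfu

MgO: 29.22/40.304 = 0.72499 mol → 0.72499 mol Mg, 0.72499 mol O.
FeO: 14.77/71.844 = 0.20558 mol → 0.20558 mol Fe, 0.20558 mol O.
SiO2: 55.77/60.083 = 0.92822 mol → 0.92822 mol Si, 1.85644 mol O.
Total oxygen = 2.78701 mol. Normalization factor = 6/2.78701 = 2.15284.
Fe per 6 O = 0.20558 × 2.15284 = 0.443.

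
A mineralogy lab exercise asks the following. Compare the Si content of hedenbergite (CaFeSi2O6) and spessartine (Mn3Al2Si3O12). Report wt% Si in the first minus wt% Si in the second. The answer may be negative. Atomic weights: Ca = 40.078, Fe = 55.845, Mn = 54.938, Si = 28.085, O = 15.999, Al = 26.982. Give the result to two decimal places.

First mineral: 56.170 g Si in 248.087 g formula = 22.64 wt% Si.
Second mineral: 84.255 g Si in 495.021 g formula = 17.02 wt% Si.
22.64% − 17.02% gives a difference of 5.62 percentage points.

5.62 percentage points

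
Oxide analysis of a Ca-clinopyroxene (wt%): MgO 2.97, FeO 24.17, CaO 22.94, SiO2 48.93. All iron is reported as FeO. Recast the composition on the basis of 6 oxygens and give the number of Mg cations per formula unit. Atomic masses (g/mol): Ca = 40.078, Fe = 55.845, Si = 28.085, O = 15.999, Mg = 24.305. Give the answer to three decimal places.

0.181 Mg apfu

MgO (M=40.304): mol = 0.07369; Mg = 0.07369, O = 0.07369.
FeO (M=71.844): mol = 0.33642; Fe = 0.33642, O = 0.33642.
CaO (M=56.077): mol = 0.40908; Ca = 0.40908, O = 0.40908.
SiO2 (M=60.083): mol = 0.81437; Si = 0.81437, O = 1.62874.
ΣO = 2.44793; factor = 6/ΣO = 2.45105.
Mg apfu = 0.07369 × 2.45105 = 0.181.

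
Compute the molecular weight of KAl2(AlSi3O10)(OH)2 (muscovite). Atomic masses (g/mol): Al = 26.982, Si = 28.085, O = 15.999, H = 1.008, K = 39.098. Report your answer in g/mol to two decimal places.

398.30 g/mol

K: 1 × 39.098 = 39.0980
Al: 3 × 26.982 = 80.9460
Si: 3 × 28.085 = 84.2550
O: 12 × 15.999 = 191.9880
H: 2 × 1.008 = 2.0160
Summing the contributions gives the formula mass.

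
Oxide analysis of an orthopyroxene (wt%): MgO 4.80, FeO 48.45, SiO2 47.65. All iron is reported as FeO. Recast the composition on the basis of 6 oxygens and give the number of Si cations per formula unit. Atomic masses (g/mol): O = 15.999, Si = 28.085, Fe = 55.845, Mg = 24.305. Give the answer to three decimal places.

2.000 Si apfu

MgO: 4.80/40.304 = 0.11909 mol → 0.11909 mol Mg, 0.11909 mol O.
FeO: 48.45/71.844 = 0.67438 mol → 0.67438 mol Fe, 0.67438 mol O.
SiO2: 47.65/60.083 = 0.79307 mol → 0.79307 mol Si, 1.58614 mol O.
Total oxygen = 2.37961 mol. Normalization factor = 6/2.37961 = 2.52142.
Si per 6 O = 0.79307 × 2.52142 = 2.000.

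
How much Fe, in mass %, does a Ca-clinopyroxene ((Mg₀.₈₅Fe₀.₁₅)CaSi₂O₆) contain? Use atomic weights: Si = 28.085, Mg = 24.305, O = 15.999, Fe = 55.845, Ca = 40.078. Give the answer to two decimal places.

3.79 mass %

M((Mg₀.₈₅Fe₀.₁₅)CaSi₂O₆) = 221.278 g/mol.
Fe contributes 0.15 × 55.845 = 8.377 g per mole.
8.377/221.278 = 0.0379 → 3.79%.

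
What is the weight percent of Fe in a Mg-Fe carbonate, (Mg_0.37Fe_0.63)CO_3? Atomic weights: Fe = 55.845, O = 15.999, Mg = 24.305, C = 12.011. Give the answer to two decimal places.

33.77 weight percent

Formula mass = 0.37*24.305 + 0.63*55.845 + 1*12.011 + 3*15.999 = 104.183 g/mol, of which 35.182 g is Fe.
So Fe makes up 35.182/104.183 = 0.3377 of the mass, i.e. 33.77%.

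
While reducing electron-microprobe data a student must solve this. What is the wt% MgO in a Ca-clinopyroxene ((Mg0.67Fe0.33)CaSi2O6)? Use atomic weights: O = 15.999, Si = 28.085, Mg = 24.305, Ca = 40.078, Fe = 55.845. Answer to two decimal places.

Formula mass = 226.955 g/mol.
0.67 Mg → 0.6700 mol MgO per formula unit; M(MgO) = 40.304, so MgO mass = 27.004 g.
27.004/226.955 × 100 = 11.90 wt%.

11.90 wt%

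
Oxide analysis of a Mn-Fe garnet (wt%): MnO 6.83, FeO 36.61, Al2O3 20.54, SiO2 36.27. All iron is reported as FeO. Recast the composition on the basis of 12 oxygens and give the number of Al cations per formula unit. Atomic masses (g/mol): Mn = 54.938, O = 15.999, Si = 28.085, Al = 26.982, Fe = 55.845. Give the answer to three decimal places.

2.000 Al apfu

MnO: 6.83/70.937 = 0.09628 mol → 0.09628 mol Mn, 0.09628 mol O.
FeO: 36.61/71.844 = 0.50958 mol → 0.50958 mol Fe, 0.50958 mol O.
Al2O3: 20.54/101.961 = 0.20145 mol → 0.40290 mol Al, 0.60435 mol O.
SiO2: 36.27/60.083 = 0.60366 mol → 0.60366 mol Si, 1.20732 mol O.
Total oxygen = 2.41753 mol. Normalization factor = 12/2.41753 = 4.96374.
Al per 12 O = 0.40290 × 4.96374 = 2.000.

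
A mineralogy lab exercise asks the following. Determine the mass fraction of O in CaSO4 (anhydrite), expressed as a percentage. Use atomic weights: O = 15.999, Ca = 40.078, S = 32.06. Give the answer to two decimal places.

47.01 weight percent

Molar mass of CaSO4: 1·40.078 + 1·32.06 + 4·15.999 = 136.134 g/mol.
Mass of O per formula unit: 4 × 15.999 = 63.996 g.
Weight fraction O = 63.996 / 136.134 = 0.4701.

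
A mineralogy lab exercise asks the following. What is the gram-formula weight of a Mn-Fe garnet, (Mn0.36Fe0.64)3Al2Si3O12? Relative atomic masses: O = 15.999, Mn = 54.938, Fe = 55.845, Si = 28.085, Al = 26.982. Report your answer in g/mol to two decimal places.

M = 1.08(54.938) + 1.92(55.845) + 2(26.982) + 3(28.085) + 12(15.999)

496.76 g/mol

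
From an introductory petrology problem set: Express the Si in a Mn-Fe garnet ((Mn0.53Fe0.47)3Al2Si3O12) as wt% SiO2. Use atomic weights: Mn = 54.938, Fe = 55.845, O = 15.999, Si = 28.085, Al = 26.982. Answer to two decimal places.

Molar mass of (Mn0.53Fe0.47)3Al2Si3O12 = 1.59·54.938 + 1.41·55.845 + 2·26.982 + 3·28.085 + 12·15.999 = 496.300 g/mol.
Each formula unit contains 3 Si, equivalent to 3/1 = 3.0000 mol SiO2.
M(SiO2) = 1×28.085 + 2×15.999 = 60.083 g/mol.
Mass of SiO2 per formula unit = 3.0000 × 60.083 = 180.249 g.
SiO2 wt% = 180.249 / 496.300 × 100 = 36.32%.

36.32 wt%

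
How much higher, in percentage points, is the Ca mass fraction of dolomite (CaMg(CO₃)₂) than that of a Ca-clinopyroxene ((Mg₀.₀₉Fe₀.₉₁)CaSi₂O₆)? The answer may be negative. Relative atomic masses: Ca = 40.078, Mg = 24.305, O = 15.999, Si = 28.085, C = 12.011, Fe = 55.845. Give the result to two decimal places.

First mineral: 40.078 g Ca in 184.399 g formula = 21.73 wt% Ca.
Second mineral: 40.078 g Ca in 245.248 g formula = 16.34 wt% Ca.
21.73% − 16.34% gives a difference of 5.39 percentage points.

5.39 percentage points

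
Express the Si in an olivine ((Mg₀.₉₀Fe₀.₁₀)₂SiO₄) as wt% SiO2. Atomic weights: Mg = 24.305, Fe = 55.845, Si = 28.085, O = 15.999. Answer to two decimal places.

40.87 wt%

Formula mass = 146.999 g/mol.
1 Si → 1.0000 mol SiO2 per formula unit; M(SiO2) = 60.083, so SiO2 mass = 60.083 g.
60.083/146.999 × 100 = 40.87 wt%.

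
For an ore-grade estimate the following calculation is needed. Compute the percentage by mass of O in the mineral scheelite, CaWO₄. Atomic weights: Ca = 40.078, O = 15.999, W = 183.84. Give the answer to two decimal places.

M(CaWO₄) = 287.914 g/mol.
O contributes 4 × 15.999 = 63.996 g per mole.
63.996/287.914 = 0.2223 → 22.23%.

22.23 weight percent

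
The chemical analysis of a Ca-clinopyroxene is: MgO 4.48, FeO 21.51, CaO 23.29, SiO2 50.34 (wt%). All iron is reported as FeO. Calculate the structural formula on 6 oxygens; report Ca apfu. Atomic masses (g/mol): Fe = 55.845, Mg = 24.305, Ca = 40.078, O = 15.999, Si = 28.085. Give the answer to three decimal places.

4.48 wt% MgO ÷ 40.304 g/mol = 0.11116 mol, giving 0.11116 Mg and 0.11116 O.
21.51 wt% FeO ÷ 71.844 g/mol = 0.29940 mol, giving 0.29940 Fe and 0.29940 O.
23.29 wt% CaO ÷ 56.077 g/mol = 0.41532 mol, giving 0.41532 Ca and 0.41532 O.
50.34 wt% SiO2 ÷ 60.083 g/mol = 0.83784 mol, giving 0.83784 Si and 1.67568 O.
Oxygen sums to 2.50156; scaling by 6/2.50156 = 2.39850 puts the formula on 6 O.
Ca: 0.41532 × 2.39850 = 0.996 atoms per formula unit.

0.996 Ca apfu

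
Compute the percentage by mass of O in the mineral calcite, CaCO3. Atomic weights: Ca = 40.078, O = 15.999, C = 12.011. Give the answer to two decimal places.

47.96 mass %

Formula mass = 1*40.078 + 1*12.011 + 3*15.999 = 100.086 g/mol, of which 47.997 g is O.
So O makes up 47.997/100.086 = 0.4796 of the mass, i.e. 47.96%.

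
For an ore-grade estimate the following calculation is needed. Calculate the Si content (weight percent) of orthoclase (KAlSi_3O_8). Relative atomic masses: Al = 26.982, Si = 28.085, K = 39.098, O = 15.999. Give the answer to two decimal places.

30.27 weight percent

M(KAlSi_3O_8) = 278.327 g/mol.
Si contributes 3 × 28.085 = 84.255 g per mole.
84.255/278.327 = 0.3027 → 30.27%.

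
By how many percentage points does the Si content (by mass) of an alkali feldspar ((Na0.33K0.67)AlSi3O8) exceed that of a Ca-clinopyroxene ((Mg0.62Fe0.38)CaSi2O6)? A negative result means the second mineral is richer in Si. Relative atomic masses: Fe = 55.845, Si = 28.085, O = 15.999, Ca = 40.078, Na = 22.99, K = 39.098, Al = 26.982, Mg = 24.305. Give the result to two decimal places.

M((Na0.33K0.67)AlSi3O8) = 273.011 g/mol, so wt% Si = 84.255/273.011 × 100 = 30.86%.
M((Mg0.62Fe0.38)CaSi2O6) = 228.532 g/mol, so wt% Si = 56.170/228.532 × 100 = 24.58%.
30.86 − 24.58 = 6.28 pp.

6.28 percentage points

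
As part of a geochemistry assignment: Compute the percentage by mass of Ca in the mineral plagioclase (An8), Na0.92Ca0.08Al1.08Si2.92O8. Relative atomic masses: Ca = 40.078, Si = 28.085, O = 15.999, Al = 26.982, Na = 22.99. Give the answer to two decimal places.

M(Na0.92Ca0.08Al1.08Si2.92O8) = 263.498 g/mol.
Ca contributes 0.08 × 40.078 = 3.206 g per mole.
3.206/263.498 = 0.0122 → 1.22%.

1.22 wt%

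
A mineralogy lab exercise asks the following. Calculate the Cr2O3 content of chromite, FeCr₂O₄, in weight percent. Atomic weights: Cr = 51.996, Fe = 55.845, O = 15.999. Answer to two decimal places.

Molar mass of FeCr₂O₄ = 1×55.845 + 2×51.996 + 4×15.999 = 223.833 g/mol.
Each formula unit contains 2 Cr, equivalent to 2/2 = 1.0000 mol Cr2O3.
M(Cr2O3) = 2×51.996 + 3×15.999 = 151.989 g/mol.
Mass of Cr2O3 per formula unit = 1.0000 × 151.989 = 151.989 g.
Cr2O3 wt% = 151.989 / 223.833 × 100 = 67.90%.

67.90 wt%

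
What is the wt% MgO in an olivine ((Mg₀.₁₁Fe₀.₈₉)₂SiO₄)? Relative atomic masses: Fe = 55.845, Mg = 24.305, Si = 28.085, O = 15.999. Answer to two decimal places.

4.50 wt%

Formula mass = 196.832 g/mol.
0.22 Mg → 0.2200 mol MgO per formula unit; M(MgO) = 40.304, so MgO mass = 8.867 g.
8.867/196.832 × 100 = 4.50 wt%.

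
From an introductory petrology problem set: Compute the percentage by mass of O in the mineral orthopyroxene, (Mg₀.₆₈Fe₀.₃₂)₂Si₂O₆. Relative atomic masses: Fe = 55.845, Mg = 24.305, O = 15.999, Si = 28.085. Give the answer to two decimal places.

43.44 weight percent

Molar mass of (Mg₀.₆₈Fe₀.₃₂)₂Si₂O₆: 1.36*24.305 + 0.64*55.845 + 2*28.085 + 6*15.999 = 220.960 g/mol.
Mass of O per formula unit: 6 × 15.999 = 95.994 g.
Weight fraction O = 95.994 / 220.960 = 0.4344.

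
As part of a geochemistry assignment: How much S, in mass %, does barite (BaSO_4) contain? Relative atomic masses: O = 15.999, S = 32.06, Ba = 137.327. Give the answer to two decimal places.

13.74 mass %

M(BaSO_4) = 233.383 g/mol.
S contributes 1 × 32.06 = 32.060 g per mole.
32.060/233.383 = 0.1374 → 13.74%.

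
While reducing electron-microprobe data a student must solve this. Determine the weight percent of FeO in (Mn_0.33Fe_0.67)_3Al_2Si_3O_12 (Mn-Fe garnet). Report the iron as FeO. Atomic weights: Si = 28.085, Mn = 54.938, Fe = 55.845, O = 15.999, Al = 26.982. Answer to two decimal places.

29.06 wt%

Formula mass = 496.844 g/mol.
2.01 Fe → 2.0100 mol FeO per formula unit; M(FeO) = 71.844, so FeO mass = 144.406 g.
144.406/496.844 × 100 = 29.06 wt%.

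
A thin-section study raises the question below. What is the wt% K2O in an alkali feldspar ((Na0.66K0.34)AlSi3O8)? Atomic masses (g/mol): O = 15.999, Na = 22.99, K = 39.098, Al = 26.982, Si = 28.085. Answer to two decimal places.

5.98 wt%

Molar mass of (Na0.66K0.34)AlSi3O8 = 0.66*22.99 + 0.34*39.098 + 1*26.982 + 3*28.085 + 8*15.999 = 267.696 g/mol.
Each formula unit contains 0.34 K, equivalent to 0.34/2 = 0.1700 mol K2O.
M(K2O) = 2×39.098 + 1×15.999 = 94.195 g/mol.
Mass of K2O per formula unit = 0.1700 × 94.195 = 16.013 g.
K2O wt% = 16.013 / 267.696 × 100 = 5.98%.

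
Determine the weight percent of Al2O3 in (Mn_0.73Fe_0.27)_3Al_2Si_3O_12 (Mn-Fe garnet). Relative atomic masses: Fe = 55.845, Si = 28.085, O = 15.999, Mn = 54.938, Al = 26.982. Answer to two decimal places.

M((Mn_0.73Fe_0.27)_3Al_2Si_3O_12) = 495.756 g/mol; M(Al2O3) = 101.961 g/mol.
Moles Al2O3 per formula unit = 2 Al ÷ 2 = 1.0000.
Al2O3 fraction = (1.0000 × 101.961) / 495.756 = 101.961/495.756 = 0.2057.

20.57 wt%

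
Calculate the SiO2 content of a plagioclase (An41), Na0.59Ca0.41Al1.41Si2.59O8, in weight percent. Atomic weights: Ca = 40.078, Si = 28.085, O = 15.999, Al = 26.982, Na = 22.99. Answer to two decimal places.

57.90 wt%

Molar mass of Na0.59Ca0.41Al1.41Si2.59O8 = 0.59×22.99 + 0.41×40.078 + 1.41×26.982 + 2.59×28.085 + 8×15.999 = 268.773 g/mol.
Each formula unit contains 2.59 Si, equivalent to 2.59/1 = 2.5900 mol SiO2.
M(SiO2) = 1×28.085 + 2×15.999 = 60.083 g/mol.
Mass of SiO2 per formula unit = 2.5900 × 60.083 = 155.615 g.
SiO2 wt% = 155.615 / 268.773 × 100 = 57.90%.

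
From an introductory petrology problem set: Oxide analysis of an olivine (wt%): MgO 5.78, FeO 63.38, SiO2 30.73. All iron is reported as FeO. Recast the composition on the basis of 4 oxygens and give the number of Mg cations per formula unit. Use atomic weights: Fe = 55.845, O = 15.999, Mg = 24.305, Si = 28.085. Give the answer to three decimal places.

0.280 Mg apfu

MgO (M=40.304): mol = 0.14341; Mg = 0.14341, O = 0.14341.
FeO (M=71.844): mol = 0.88219; Fe = 0.88219, O = 0.88219.
SiO2 (M=60.083): mol = 0.51146; Si = 0.51146, O = 1.02292.
ΣO = 2.04852; factor = 4/ΣO = 1.95263.
Mg apfu = 0.14341 × 1.95263 = 0.280.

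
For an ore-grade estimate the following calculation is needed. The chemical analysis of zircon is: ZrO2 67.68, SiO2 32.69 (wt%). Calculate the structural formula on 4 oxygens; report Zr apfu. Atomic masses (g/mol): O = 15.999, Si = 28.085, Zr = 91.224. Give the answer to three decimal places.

1.005 Zr apfu

67.68 wt% ZrO2 ÷ 123.222 g/mol = 0.54925 mol, giving 0.54925 Zr and 1.09850 O.
32.69 wt% SiO2 ÷ 60.083 g/mol = 0.54408 mol, giving 0.54408 Si and 1.08816 O.
Oxygen sums to 2.18666; scaling by 4/2.18666 = 1.82927 puts the formula on 4 O.
Zr: 0.54925 × 1.82927 = 1.005 atoms per formula unit.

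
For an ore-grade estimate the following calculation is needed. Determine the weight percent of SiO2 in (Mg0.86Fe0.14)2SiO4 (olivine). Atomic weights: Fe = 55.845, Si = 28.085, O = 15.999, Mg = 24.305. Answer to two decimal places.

Molar mass of (Mg0.86Fe0.14)2SiO4 = 1.72·24.305 + 0.28·55.845 + 1·28.085 + 4·15.999 = 149.522 g/mol.
Each formula unit contains 1 Si, equivalent to 1/1 = 1.0000 mol SiO2.
M(SiO2) = 1×28.085 + 2×15.999 = 60.083 g/mol.
Mass of SiO2 per formula unit = 1.0000 × 60.083 = 60.083 g.
SiO2 wt% = 60.083 / 149.522 × 100 = 40.18%.

40.18 wt%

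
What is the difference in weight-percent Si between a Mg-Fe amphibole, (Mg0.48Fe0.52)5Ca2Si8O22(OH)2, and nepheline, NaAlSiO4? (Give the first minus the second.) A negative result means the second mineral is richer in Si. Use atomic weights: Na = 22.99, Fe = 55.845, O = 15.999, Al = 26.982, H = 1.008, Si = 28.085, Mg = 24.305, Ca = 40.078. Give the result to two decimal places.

5.35 percentage points

Si in (Mg0.48Fe0.52)5Ca2Si8O22(OH)2: molar mass 894.357 g/mol; 8×28.085 = 224.680 g → 25.12 wt%.
Si in NaAlSiO4: molar mass 142.053 g/mol; 1×28.085 = 28.085 g → 19.77 wt%.
Difference = 25.12 − 19.77 = 5.35 percentage points.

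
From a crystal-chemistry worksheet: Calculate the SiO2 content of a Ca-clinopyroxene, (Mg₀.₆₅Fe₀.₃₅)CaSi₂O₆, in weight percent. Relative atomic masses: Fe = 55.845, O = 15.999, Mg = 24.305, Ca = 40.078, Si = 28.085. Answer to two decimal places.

52.80 wt%

Formula mass = 227.586 g/mol.
2 Si → 2.0000 mol SiO2 per formula unit; M(SiO2) = 60.083, so SiO2 mass = 120.166 g.
120.166/227.586 × 100 = 52.80 wt%.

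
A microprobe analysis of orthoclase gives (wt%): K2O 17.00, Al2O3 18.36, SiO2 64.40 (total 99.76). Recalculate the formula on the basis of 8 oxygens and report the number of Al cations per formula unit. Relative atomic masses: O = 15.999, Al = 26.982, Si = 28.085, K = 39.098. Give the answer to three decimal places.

1.006 Al apfu

17.00 wt% K2O ÷ 94.195 g/mol = 0.18048 mol, giving 0.36096 K and 0.18048 O.
18.36 wt% Al2O3 ÷ 101.961 g/mol = 0.18007 mol, giving 0.36014 Al and 0.54021 O.
64.40 wt% SiO2 ÷ 60.083 g/mol = 1.07185 mol, giving 1.07185 Si and 2.14370 O.
Oxygen sums to 2.86439; scaling by 8/2.86439 = 2.79292 puts the formula on 8 O.
Al: 0.36014 × 2.79292 = 1.006 atoms per formula unit.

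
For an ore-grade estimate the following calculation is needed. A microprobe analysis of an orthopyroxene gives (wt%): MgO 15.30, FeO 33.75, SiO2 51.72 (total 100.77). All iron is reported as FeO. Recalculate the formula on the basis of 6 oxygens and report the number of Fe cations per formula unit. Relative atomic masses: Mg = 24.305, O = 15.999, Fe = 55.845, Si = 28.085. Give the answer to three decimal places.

1.096 Fe apfu

MgO: 15.30/40.304 = 0.37961 mol → 0.37961 mol Mg, 0.37961 mol O.
FeO: 33.75/71.844 = 0.46977 mol → 0.46977 mol Fe, 0.46977 mol O.
SiO2: 51.72/60.083 = 0.86081 mol → 0.86081 mol Si, 1.72162 mol O.
Total oxygen = 2.57100 mol. Normalization factor = 6/2.57100 = 2.33372.
Fe per 6 O = 0.46977 × 2.33372 = 1.096.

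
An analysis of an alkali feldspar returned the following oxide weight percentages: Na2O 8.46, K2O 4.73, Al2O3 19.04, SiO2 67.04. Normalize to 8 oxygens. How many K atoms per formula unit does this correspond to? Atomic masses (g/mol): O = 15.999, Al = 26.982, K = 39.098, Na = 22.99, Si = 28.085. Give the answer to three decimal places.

0.270 K apfu

Na2O: 8.46/61.979 = 0.13650 mol → 0.27300 mol Na, 0.13650 mol O.
K2O: 4.73/94.195 = 0.05021 mol → 0.10042 mol K, 0.05021 mol O.
Al2O3: 19.04/101.961 = 0.18674 mol → 0.37348 mol Al, 0.56022 mol O.
SiO2: 67.04/60.083 = 1.11579 mol → 1.11579 mol Si, 2.23158 mol O.
Total oxygen = 2.97851 mol. Normalization factor = 8/2.97851 = 2.68591.
K per 8 O = 0.10042 × 2.68591 = 0.270.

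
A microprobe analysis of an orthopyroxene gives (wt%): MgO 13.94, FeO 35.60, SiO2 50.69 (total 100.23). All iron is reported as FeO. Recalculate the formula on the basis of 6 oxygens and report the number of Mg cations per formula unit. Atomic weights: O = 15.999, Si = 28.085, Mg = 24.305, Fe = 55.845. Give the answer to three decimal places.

MgO: 13.94/40.304 = 0.34587 mol → 0.34587 mol Mg, 0.34587 mol O.
FeO: 35.60/71.844 = 0.49552 mol → 0.49552 mol Fe, 0.49552 mol O.
SiO2: 50.69/60.083 = 0.84367 mol → 0.84367 mol Si, 1.68734 mol O.
Total oxygen = 2.52873 mol. Normalization factor = 6/2.52873 = 2.37273.
Mg per 6 O = 0.34587 × 2.37273 = 0.821.

0.821 Mg apfu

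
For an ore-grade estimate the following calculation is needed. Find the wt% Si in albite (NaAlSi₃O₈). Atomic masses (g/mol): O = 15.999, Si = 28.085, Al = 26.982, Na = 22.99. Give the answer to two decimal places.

32.13 weight percent

Formula mass = 1*22.99 + 1*26.982 + 3*28.085 + 8*15.999 = 262.219 g/mol, of which 84.255 g is Si.
So Si makes up 84.255/262.219 = 0.3213 of the mass, i.e. 32.13%.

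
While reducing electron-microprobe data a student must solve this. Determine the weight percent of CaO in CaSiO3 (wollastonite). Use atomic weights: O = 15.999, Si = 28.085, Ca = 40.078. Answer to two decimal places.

48.28 wt%

Molar mass of CaSiO3 = 1*40.078 + 1*28.085 + 3*15.999 = 116.160 g/mol.
Each formula unit contains 1 Ca, equivalent to 1/1 = 1.0000 mol CaO.
M(CaO) = 1×40.078 + 1×15.999 = 56.077 g/mol.
Mass of CaO per formula unit = 1.0000 × 56.077 = 56.077 g.
CaO wt% = 56.077 / 116.160 × 100 = 48.28%.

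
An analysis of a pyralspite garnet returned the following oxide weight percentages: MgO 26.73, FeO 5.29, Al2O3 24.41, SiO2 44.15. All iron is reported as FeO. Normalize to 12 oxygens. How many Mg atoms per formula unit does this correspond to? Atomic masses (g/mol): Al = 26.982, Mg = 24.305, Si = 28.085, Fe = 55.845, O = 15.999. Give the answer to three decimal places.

MgO: 26.73/40.304 = 0.66321 mol → 0.66321 mol Mg, 0.66321 mol O.
FeO: 5.29/71.844 = 0.07363 mol → 0.07363 mol Fe, 0.07363 mol O.
Al2O3: 24.41/101.961 = 0.23941 mol → 0.47882 mol Al, 0.71823 mol O.
SiO2: 44.15/60.083 = 0.73482 mol → 0.73482 mol Si, 1.46964 mol O.
Total oxygen = 2.92471 mol. Normalization factor = 12/2.92471 = 4.10297.
Mg per 12 O = 0.66321 × 4.10297 = 2.721.

2.721 Mg apfu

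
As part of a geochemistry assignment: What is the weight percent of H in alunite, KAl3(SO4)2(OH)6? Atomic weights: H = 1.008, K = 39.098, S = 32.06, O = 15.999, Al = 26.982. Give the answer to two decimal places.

Formula mass = 1·39.098 + 3·26.982 + 2·32.06 + 14·15.999 + 6·1.008 = 414.198 g/mol, of which 6.048 g is H.
So H makes up 6.048/414.198 = 0.0146 of the mass, i.e. 1.46%.

1.46 mass %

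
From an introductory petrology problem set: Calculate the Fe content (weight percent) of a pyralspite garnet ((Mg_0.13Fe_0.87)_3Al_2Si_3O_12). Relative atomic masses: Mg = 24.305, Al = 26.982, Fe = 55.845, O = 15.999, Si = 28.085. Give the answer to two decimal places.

Molar mass of (Mg_0.13Fe_0.87)_3Al_2Si_3O_12: 0.39*24.305 + 2.61*55.845 + 2*26.982 + 3*28.085 + 12*15.999 = 485.441 g/mol.
Mass of Fe per formula unit: 2.61 × 55.845 = 145.755 g.
Weight fraction Fe = 145.755 / 485.441 = 0.3003.

30.03 weight percent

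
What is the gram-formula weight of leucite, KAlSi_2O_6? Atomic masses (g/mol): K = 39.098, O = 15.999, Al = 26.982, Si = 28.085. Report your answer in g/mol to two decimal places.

The formula mass is the sum 1×39.098 + 1×26.982 + 2×28.085 + 6×15.999.

218.24 g/mol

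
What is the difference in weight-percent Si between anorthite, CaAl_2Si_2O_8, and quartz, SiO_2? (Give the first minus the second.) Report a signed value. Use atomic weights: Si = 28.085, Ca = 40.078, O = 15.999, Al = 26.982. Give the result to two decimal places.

First mineral: 56.170 g Si in 278.204 g formula = 20.19 wt% Si.
Second mineral: 28.085 g Si in 60.083 g formula = 46.74 wt% Si.
20.19% − 46.74% gives a difference of -26.55 percentage points.

-26.55 percentage points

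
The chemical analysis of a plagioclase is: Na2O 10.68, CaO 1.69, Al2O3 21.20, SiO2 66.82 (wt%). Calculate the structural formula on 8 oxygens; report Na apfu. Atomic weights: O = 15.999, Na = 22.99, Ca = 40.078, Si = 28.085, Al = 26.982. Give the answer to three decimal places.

0.904 Na apfu

Na2O: 10.68/61.979 = 0.17232 mol → 0.34464 mol Na, 0.17232 mol O.
CaO: 1.69/56.077 = 0.03014 mol → 0.03014 mol Ca, 0.03014 mol O.
Al2O3: 21.20/101.961 = 0.20792 mol → 0.41584 mol Al, 0.62376 mol O.
SiO2: 66.82/60.083 = 1.11213 mol → 1.11213 mol Si, 2.22426 mol O.
Total oxygen = 3.05048 mol. Normalization factor = 8/3.05048 = 2.62254.
Na per 8 O = 0.34464 × 2.62254 = 0.904.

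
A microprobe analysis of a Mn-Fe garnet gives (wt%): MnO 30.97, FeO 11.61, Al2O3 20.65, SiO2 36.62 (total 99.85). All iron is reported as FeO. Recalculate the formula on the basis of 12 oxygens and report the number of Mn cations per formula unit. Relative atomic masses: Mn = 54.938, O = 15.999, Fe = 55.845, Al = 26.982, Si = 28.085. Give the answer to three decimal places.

2.161 Mn apfu

30.97 wt% MnO ÷ 70.937 g/mol = 0.43658 mol, giving 0.43658 Mn and 0.43658 O.
11.61 wt% FeO ÷ 71.844 g/mol = 0.16160 mol, giving 0.16160 Fe and 0.16160 O.
20.65 wt% Al2O3 ÷ 101.961 g/mol = 0.20253 mol, giving 0.40506 Al and 0.60759 O.
36.62 wt% SiO2 ÷ 60.083 g/mol = 0.60949 mol, giving 0.60949 Si and 1.21898 O.
Oxygen sums to 2.42475; scaling by 12/2.42475 = 4.94896 puts the formula on 12 O.
Mn: 0.43658 × 4.94896 = 2.161 atoms per formula unit.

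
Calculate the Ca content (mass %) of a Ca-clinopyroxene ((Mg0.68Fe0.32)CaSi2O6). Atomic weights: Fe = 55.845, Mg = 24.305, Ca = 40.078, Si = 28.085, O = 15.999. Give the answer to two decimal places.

Molar mass of (Mg0.68Fe0.32)CaSi2O6: 0.68×24.305 + 0.32×55.845 + 1×40.078 + 2×28.085 + 6×15.999 = 226.640 g/mol.
Mass of Ca per formula unit: 1 × 40.078 = 40.078 g.
Weight fraction Ca = 40.078 / 226.640 = 0.1768.

17.68 mass %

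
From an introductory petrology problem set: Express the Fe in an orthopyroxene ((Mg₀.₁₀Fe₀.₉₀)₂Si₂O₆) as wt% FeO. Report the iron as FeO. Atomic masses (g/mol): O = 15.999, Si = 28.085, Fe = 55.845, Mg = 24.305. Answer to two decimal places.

Formula mass = 257.546 g/mol.
1.80 Fe → 1.8000 mol FeO per formula unit; M(FeO) = 71.844, so FeO mass = 129.319 g.
129.319/257.546 × 100 = 50.21 wt%.

50.21 wt%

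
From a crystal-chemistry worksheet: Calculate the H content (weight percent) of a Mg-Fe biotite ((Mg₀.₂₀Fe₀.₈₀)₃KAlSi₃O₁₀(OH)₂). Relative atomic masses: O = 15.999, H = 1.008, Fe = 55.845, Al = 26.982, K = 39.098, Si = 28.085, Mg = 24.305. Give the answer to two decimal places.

0.41 weight percent

M((Mg₀.₂₀Fe₀.₈₀)₃KAlSi₃O₁₀(OH)₂) = 492.950 g/mol.
H contributes 2 × 1.008 = 2.016 g per mole.
2.016/492.950 = 0.0041 → 0.41%.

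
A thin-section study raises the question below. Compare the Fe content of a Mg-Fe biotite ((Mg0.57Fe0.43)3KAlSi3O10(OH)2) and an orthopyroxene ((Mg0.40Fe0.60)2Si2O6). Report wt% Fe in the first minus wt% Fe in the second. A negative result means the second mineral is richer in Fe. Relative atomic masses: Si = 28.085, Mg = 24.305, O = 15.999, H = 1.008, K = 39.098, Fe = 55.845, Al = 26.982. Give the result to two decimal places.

Fe in (Mg0.57Fe0.43)3KAlSi3O10(OH)2: molar mass 457.941 g/mol; 1.29×55.845 = 72.040 g → 15.73 wt%.
Fe in (Mg0.40Fe0.60)2Si2O6: molar mass 238.622 g/mol; 1.20×55.845 = 67.014 g → 28.08 wt%.
Difference = 15.73 − 28.08 = -12.35 percentage points.

-12.35 percentage points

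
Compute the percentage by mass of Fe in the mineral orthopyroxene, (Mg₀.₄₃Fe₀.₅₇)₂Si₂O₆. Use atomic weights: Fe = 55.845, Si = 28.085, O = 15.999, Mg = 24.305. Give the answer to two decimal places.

Formula mass = 0.86*24.305 + 1.14*55.845 + 2*28.085 + 6*15.999 = 236.730 g/mol, of which 63.663 g is Fe.
So Fe makes up 63.663/236.730 = 0.2689 of the mass, i.e. 26.89%.

26.89 wt%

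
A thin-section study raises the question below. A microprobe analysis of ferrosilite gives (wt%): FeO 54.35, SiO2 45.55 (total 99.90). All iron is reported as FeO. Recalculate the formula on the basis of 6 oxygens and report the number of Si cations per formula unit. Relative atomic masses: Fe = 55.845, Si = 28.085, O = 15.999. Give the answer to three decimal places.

FeO (M=71.844): mol = 0.75650; Fe = 0.75650, O = 0.75650.
SiO2 (M=60.083): mol = 0.75812; Si = 0.75812, O = 1.51624.
ΣO = 2.27274; factor = 6/ΣO = 2.63999.
Si apfu = 0.75812 × 2.63999 = 2.001.

2.001 Si apfu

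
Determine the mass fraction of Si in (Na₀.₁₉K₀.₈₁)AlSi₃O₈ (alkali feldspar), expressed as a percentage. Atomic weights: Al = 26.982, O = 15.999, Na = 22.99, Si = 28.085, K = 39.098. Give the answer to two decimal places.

Molar mass of (Na₀.₁₉K₀.₈₁)AlSi₃O₈: 0.19×22.99 + 0.81×39.098 + 1×26.982 + 3×28.085 + 8×15.999 = 275.266 g/mol.
Mass of Si per formula unit: 3 × 28.085 = 84.255 g.
Weight fraction Si = 84.255 / 275.266 = 0.3061.

30.61 mass %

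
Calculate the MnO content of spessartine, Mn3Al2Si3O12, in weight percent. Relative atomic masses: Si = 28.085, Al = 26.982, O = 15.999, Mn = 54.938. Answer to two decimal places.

42.99 wt%

Formula mass = 495.021 g/mol.
3 Mn → 3.0000 mol MnO per formula unit; M(MnO) = 70.937, so MnO mass = 212.811 g.
212.811/495.021 × 100 = 42.99 wt%.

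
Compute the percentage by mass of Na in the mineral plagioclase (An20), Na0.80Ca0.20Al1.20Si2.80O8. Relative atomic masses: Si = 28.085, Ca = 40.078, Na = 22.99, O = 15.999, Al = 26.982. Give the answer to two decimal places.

6.93 weight percent

Molar mass of Na0.80Ca0.20Al1.20Si2.80O8: 0.80*22.99 + 0.20*40.078 + 1.20*26.982 + 2.80*28.085 + 8*15.999 = 265.416 g/mol.
Mass of Na per formula unit: 0.80 × 22.99 = 18.392 g.
Weight fraction Na = 18.392 / 265.416 = 0.0693.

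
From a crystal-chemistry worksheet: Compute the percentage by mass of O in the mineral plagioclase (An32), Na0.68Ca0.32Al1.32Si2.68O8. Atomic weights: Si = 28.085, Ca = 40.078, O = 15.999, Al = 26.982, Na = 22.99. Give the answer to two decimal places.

47.88 mass %

Formula mass = 0.68×22.99 + 0.32×40.078 + 1.32×26.982 + 2.68×28.085 + 8×15.999 = 267.334 g/mol, of which 127.992 g is O.
So O makes up 127.992/267.334 = 0.4788 of the mass, i.e. 47.88%.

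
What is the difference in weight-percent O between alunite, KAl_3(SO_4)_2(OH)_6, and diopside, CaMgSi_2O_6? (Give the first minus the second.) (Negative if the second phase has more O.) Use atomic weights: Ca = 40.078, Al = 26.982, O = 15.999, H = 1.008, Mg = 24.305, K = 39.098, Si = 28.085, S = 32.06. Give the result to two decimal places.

M(KAl_3(SO_4)_2(OH)_6) = 414.198 g/mol, so wt% O = 223.986/414.198 × 100 = 54.08%.
M(CaMgSi_2O_6) = 216.547 g/mol, so wt% O = 95.994/216.547 × 100 = 44.33%.
54.08 − 44.33 = 9.75 pp.

9.75 percentage points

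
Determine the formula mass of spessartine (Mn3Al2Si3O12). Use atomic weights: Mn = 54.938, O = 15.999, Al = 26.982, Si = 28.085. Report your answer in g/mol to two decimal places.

M = 3(54.938) + 2(26.982) + 3(28.085) + 12(15.999)

495.02 g/mol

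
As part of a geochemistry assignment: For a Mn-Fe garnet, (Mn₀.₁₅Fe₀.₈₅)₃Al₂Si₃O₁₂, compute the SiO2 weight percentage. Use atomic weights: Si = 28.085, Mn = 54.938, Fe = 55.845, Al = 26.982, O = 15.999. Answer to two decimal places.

36.24 wt%

Molar mass of (Mn₀.₁₅Fe₀.₈₅)₃Al₂Si₃O₁₂ = 0.45*54.938 + 2.55*55.845 + 2*26.982 + 3*28.085 + 12*15.999 = 497.334 g/mol.
Each formula unit contains 3 Si, equivalent to 3/1 = 3.0000 mol SiO2.
M(SiO2) = 1×28.085 + 2×15.999 = 60.083 g/mol.
Mass of SiO2 per formula unit = 3.0000 × 60.083 = 180.249 g.
SiO2 wt% = 180.249 / 497.334 × 100 = 36.24%.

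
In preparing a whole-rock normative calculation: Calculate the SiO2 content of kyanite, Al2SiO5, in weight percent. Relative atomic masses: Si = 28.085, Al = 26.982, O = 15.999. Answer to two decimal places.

Formula mass = 162.044 g/mol.
1 Si → 1.0000 mol SiO2 per formula unit; M(SiO2) = 60.083, so SiO2 mass = 60.083 g.
60.083/162.044 × 100 = 37.08 wt%.

37.08 wt%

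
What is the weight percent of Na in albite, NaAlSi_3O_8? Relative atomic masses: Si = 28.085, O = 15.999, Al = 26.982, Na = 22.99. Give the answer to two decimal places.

8.77 mass %

Formula mass = 1·22.99 + 1·26.982 + 3·28.085 + 8·15.999 = 262.219 g/mol, of which 22.990 g is Na.
So Na makes up 22.990/262.219 = 0.0877 of the mass, i.e. 8.77%.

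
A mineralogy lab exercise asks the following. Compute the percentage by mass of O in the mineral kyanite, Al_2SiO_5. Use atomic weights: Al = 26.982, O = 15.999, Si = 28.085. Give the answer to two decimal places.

49.37 wt%

M(Al_2SiO_5) = 162.044 g/mol.
O contributes 5 × 15.999 = 79.995 g per mole.
79.995/162.044 = 0.4937 → 49.37%.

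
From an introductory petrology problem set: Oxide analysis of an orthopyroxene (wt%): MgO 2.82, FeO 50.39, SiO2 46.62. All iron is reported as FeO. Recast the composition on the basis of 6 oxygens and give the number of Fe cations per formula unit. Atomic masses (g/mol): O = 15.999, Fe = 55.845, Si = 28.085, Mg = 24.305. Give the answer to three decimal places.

MgO: 2.82/40.304 = 0.06997 mol → 0.06997 mol Mg, 0.06997 mol O.
FeO: 50.39/71.844 = 0.70138 mol → 0.70138 mol Fe, 0.70138 mol O.
SiO2: 46.62/60.083 = 0.77593 mol → 0.77593 mol Si, 1.55186 mol O.
Total oxygen = 2.32321 mol. Normalization factor = 6/2.32321 = 2.58263.
Fe per 6 O = 0.70138 × 2.58263 = 1.811.

1.811 Fe apfu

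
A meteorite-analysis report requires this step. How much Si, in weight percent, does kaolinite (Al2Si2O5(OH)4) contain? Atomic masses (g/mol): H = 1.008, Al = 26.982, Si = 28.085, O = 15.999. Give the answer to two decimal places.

21.76 weight percent

M(Al2Si2O5(OH)4) = 258.157 g/mol.
Si contributes 2 × 28.085 = 56.170 g per mole.
56.170/258.157 = 0.2176 → 21.76%.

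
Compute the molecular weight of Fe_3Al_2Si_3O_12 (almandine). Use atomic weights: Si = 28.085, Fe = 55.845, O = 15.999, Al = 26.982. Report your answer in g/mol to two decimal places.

Fe: 3 × 55.845 = 167.5350
Al: 2 × 26.982 = 53.9640
Si: 3 × 28.085 = 84.2550
O: 12 × 15.999 = 191.9880
Summing the contributions gives the formula mass.

497.74 g/mol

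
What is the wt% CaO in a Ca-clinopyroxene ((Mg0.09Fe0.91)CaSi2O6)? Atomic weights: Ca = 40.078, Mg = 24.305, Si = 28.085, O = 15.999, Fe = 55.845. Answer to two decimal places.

Molar mass of (Mg0.09Fe0.91)CaSi2O6 = 0.09*24.305 + 0.91*55.845 + 1*40.078 + 2*28.085 + 6*15.999 = 245.248 g/mol.
Each formula unit contains 1 Ca, equivalent to 1/1 = 1.0000 mol CaO.
M(CaO) = 1×40.078 + 1×15.999 = 56.077 g/mol.
Mass of CaO per formula unit = 1.0000 × 56.077 = 56.077 g.
CaO wt% = 56.077 / 245.248 × 100 = 22.87%.

22.87 wt%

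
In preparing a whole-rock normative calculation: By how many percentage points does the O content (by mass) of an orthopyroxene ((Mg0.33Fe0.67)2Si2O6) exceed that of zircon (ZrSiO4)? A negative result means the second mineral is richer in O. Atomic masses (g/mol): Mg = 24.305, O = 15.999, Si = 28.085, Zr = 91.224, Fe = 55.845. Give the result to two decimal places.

First mineral: 95.994 g O in 243.038 g formula = 39.50 wt% O.
Second mineral: 63.996 g O in 183.305 g formula = 34.91 wt% O.
39.50% − 34.91% gives a difference of 4.59 percentage points.

4.59 percentage points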